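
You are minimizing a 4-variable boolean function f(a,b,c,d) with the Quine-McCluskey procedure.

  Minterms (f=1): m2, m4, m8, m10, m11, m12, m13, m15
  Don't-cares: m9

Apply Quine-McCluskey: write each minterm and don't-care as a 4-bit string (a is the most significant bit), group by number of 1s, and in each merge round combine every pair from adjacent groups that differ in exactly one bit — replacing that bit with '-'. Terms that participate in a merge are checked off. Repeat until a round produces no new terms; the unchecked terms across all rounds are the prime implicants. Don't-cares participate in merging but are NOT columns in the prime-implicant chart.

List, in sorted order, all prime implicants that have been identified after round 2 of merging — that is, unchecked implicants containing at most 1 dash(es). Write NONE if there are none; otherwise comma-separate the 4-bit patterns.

Round 0: 0010✓ 0100✓ 1000✓ 1001✓ 1010✓ 1011✓ 1100✓ 1101✓ 1111✓
Round 1: -010 -100 1-00✓ 1-01✓ 1-11✓ 10-0✓ 10-1✓ 100-✓ 101-✓ 11-1✓ 110-✓
Round 2: 1--1 1-0- 10--
PIs = {-010, -100, 1--1, 1-0-, 10--}

-010, -100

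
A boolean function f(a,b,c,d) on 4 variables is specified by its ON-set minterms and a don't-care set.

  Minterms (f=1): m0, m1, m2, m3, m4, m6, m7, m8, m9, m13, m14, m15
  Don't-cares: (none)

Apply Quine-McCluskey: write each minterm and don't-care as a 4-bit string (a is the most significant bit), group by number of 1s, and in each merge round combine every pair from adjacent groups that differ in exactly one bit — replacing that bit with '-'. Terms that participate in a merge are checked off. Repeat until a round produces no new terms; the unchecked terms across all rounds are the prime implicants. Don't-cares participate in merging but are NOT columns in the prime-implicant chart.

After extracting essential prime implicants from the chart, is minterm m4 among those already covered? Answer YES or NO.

[col 0] 0000*, 0001*, 0010*, 0011*, 0100*, 0110*, 0111*, 1000*, 1001*, 1101*, 1110*, 1111*
[col 1] -000*, -001*, -110*, -111*, 0-00*, 0-10*, 0-11*, 00-0*, 00-1*, 000-*, 001-*, 01-0*, 011-*, 1-01, 100-*, 11-1, 111-*
[col 2] -00-, -11-, 0--0, 0-1-, 00--
Prime implicants: -00-, -11-, 0--0, 0-1-, 00--, 1-01, 11-1
PI chart (minterm → PIs covering it):
  0 | -00-,0--0,00--
  1 | -00-,00--
  2 | 0--0,0-1-,00--
  3 | 0-1-,00--
  4 | 0--0  (sole → essential)
  6 | -11-,0--0,0-1-
  7 | -11-,0-1-
  8 | -00-  (sole → essential)
  9 | -00-,1-01
  13 | 1-01,11-1
  14 | -11-  (sole → essential)
  15 | -11-,11-1
Essential prime implicants: -00-, -11-, 0--0

YES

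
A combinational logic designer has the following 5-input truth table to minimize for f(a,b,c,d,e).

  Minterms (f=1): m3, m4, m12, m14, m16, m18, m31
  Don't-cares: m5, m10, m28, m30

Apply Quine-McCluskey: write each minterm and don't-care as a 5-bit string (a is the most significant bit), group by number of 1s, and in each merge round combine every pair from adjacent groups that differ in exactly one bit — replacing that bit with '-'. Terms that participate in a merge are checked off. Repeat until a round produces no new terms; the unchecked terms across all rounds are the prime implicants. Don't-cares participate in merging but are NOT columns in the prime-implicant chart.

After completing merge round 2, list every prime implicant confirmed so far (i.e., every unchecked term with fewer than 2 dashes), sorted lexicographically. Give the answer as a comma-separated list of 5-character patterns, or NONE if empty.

0-100, 00011, 0010-, 01-10, 100-0, 1111-

Round 0: 00011 00100✓ 00101✓ 01010✓ 01100✓ 01110✓ 10000✓ 10010✓ 11100✓ 11110✓ 11111✓
Round 1: -1100✓ -1110✓ 0-100 0010- 01-10 011-0✓ 100-0 111-0✓ 1111-
Round 2: -11-0
PIs = {-11-0, 0-100, 00011, 0010-, 01-10, 100-0, 1111-}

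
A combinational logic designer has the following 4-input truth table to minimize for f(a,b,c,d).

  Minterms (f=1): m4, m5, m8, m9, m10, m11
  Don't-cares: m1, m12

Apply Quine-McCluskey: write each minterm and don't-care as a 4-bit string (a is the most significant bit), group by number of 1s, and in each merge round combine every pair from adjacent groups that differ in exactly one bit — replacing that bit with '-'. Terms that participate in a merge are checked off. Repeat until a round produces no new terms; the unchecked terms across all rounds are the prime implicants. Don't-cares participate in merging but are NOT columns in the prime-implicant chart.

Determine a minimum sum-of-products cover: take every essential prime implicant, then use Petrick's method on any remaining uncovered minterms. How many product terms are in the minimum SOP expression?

size-2^0 implicants → 0001(✓)  0100(✓)  0101(✓)  1000(✓)  1001(✓)  1010(✓)  1011(✓)  1100(✓)
size-2^1 implicants → -001  -100  0-01  010-  1-00  10-0(✓)  10-1(✓)  100-(✓)  101-(✓)
size-2^2 implicants → 10--
Unchecked terms (primes): -001, -100, 0-01, 010-, 1-00, 10--
Minterm coverage:
  m4 ⊆ -100,010-
  m5 ⊆ 0-01,010-
  m8 ⊆ 1-00,10--
  m9 ⊆ -001,10--
  m10 ⊆ 10-- [E]
  m11 ⊆ 10-- [E]
E = {10--}
Petrick residual → 010-
Cover = a'bc' + ab'  |cover|=2

2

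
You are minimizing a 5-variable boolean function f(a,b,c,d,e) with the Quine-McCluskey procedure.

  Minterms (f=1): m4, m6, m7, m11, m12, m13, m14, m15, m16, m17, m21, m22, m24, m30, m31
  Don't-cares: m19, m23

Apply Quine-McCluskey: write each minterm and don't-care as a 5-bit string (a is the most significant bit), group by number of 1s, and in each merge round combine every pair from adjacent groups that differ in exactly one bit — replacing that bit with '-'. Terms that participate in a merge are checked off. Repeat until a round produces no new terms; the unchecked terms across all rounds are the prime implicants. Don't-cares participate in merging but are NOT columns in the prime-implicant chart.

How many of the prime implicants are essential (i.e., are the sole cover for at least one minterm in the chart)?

[col 0] 00100*, 00110*, 00111*, 01011*, 01100*, 01101*, 01110*, 01111*, 10000*, 10001*, 10011*, 10101*, 10110*, 10111*, 11000*, 11110*, 11111*
[col 1] -0110*, -0111*, -1110*, -1111*, 0-100*, 0-110*, 0-111*, 001-0*, 0011-*, 01-11, 011-0*, 011-1*, 0110-*, 0111-*, 1-000, 1-110*, 1-111*, 10-01*, 10-11*, 100-1*, 1000-, 101-1*, 1011-*, 1111-*
[col 2] --110*, --111*, -011-*, -111-*, 0-1-0, 0-11-*, 011--, 1-11-*, 10--1
[col 3] --11-
Prime implicants: --11-, 0-1-0, 01-11, 011--, 1-000, 10--1, 1000-
PI chart (minterm → PIs covering it):
  4 | 0-1-0  (sole → essential)
  6 | --11-,0-1-0
  7 | --11-  (sole → essential)
  11 | 01-11  (sole → essential)
  12 | 0-1-0,011--
  13 | 011--  (sole → essential)
  14 | --11-,0-1-0,011--
  15 | --11-,01-11,011--
  16 | 1-000,1000-
  17 | 10--1,1000-
  21 | 10--1  (sole → essential)
  22 | --11-  (sole → essential)
  24 | 1-000  (sole → essential)
  30 | --11-  (sole → essential)
  31 | --11-  (sole → essential)
Essential prime implicants: --11-, 0-1-0, 01-11, 011--, 1-000, 10--1

6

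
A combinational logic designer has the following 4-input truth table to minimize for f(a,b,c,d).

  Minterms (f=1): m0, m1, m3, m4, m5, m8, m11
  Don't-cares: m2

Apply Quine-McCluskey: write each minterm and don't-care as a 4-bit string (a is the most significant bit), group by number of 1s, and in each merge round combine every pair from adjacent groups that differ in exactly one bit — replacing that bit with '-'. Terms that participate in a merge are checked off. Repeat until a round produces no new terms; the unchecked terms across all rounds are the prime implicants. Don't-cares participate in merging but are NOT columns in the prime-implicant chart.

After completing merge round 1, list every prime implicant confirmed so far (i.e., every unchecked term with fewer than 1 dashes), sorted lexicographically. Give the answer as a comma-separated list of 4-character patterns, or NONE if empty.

size-2^0 implicants → 0000(✓)  0001(✓)  0010(✓)  0011(✓)  0100(✓)  0101(✓)  1000(✓)  1011(✓)
size-2^1 implicants → -000  -011  0-00(✓)  0-01(✓)  00-0(✓)  00-1(✓)  000-(✓)  001-(✓)  010-(✓)
size-2^2 implicants → 0-0-  00--
Unchecked terms (primes): -000, -011, 0-0-, 00--

NONE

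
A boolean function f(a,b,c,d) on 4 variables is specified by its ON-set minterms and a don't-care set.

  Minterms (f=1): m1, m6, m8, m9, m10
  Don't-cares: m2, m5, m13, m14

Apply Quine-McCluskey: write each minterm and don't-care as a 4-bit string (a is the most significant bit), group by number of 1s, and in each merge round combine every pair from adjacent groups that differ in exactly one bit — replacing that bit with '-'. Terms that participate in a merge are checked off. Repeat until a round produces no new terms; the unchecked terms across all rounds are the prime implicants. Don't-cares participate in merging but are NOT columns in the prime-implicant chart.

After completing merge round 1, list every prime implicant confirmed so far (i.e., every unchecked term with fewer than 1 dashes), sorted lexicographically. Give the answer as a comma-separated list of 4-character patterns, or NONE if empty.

[col 0] 0001*, 0010*, 0101*, 0110*, 1000*, 1001*, 1010*, 1101*, 1110*
[col 1] -001*, -010*, -101*, -110*, 0-01*, 0-10*, 1-01*, 1-10*, 10-0, 100-
[col 2] --01, --10
Prime implicants: --01, --10, 10-0, 100-

NONE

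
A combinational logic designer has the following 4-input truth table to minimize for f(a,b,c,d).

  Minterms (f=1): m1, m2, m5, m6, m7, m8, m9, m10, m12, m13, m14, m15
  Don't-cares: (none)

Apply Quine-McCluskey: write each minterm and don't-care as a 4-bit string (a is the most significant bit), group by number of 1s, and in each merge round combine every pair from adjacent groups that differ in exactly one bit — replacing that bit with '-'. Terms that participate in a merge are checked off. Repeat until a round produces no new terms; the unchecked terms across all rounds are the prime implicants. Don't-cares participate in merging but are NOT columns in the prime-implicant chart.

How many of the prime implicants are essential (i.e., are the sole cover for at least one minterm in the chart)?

Round 0: 0001✓ 0010✓ 0101✓ 0110✓ 0111✓ 1000✓ 1001✓ 1010✓ 1100✓ 1101✓ 1110✓ 1111✓
Round 1: -001✓ -010✓ -101✓ -110✓ -111✓ 0-01✓ 0-10✓ 01-1✓ 011-✓ 1-00✓ 1-01✓ 1-10✓ 10-0✓ 100-✓ 11-0✓ 11-1✓ 110-✓ 111-✓
Round 2: --01 --10 -1-1 -11- 1--0 1-0- 11--
PIs = {--01, --10, -1-1, -11-, 1--0, 1-0-, 11--}
Coverage chart:
  m1: --01 ←essential
  m2: --10 ←essential
  m5: --01,-1-1
  m6: --10,-11-
  m7: -1-1,-11-
  m8: 1--0,1-0-
  m9: --01,1-0-
  m10: --10,1--0
  m12: 1--0,1-0-,11--
  m13: --01,-1-1,1-0-,11--
  m14: --10,-11-,1--0,11--
  m15: -1-1,-11-,11--
Essential: --01, --10

2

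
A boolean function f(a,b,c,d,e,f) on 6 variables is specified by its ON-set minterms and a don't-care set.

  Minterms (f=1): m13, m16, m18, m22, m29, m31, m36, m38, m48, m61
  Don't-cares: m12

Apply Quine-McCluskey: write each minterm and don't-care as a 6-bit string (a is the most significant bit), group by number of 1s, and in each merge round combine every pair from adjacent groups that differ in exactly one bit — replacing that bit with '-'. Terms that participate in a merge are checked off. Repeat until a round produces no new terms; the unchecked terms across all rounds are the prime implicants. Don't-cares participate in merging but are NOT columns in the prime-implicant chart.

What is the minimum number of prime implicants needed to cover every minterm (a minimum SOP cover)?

size-2^0 implicants → 001100(✓)  001101(✓)  010000(✓)  010010(✓)  010110(✓)  011101(✓)  011111(✓)  100100(✓)  100110(✓)  110000(✓)  111101(✓)
size-2^1 implicants → -10000  -11101  0-1101  00110-  010-10  0100-0  0111-1  1001-0
Unchecked terms (primes): -10000, -11101, 0-1101, 00110-, 010-10, 0100-0, 0111-1, 1001-0
Minterm coverage:
  m13 ⊆ 0-1101,00110-
  m16 ⊆ -10000,0100-0
  m18 ⊆ 010-10,0100-0
  m22 ⊆ 010-10 [E]
  m29 ⊆ -11101,0-1101,0111-1
  m31 ⊆ 0111-1 [E]
  m36 ⊆ 1001-0 [E]
  m38 ⊆ 1001-0 [E]
  m48 ⊆ -10000 [E]
  m61 ⊆ -11101 [E]
E = {-10000, -11101, 010-10, 0111-1, 1001-0}
Petrick residual → 0-1101
Cover = bc'd'e'f' + bcde'f + a'cde'f + a'bc'ef' + a'bcdf + ab'c'df'  |cover|=6

6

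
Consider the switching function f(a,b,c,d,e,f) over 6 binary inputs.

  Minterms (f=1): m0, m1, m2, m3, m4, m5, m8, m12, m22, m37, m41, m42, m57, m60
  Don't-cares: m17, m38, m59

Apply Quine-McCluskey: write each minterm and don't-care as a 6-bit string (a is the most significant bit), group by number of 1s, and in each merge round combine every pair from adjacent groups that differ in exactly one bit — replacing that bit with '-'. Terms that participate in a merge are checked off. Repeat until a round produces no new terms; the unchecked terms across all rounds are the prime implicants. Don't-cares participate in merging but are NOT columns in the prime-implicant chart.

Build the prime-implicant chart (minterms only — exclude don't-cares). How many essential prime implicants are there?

7

Round 0: 000000✓ 000001✓ 000010✓ 000011✓ 000100✓ 000101✓ 001000✓ 001100✓ 010001✓ 010110 100101✓ 100110 101001✓ 101010 111001✓ 111011✓ 111100
Round 1: -00101 0-0001 00-000✓ 00-100✓ 000-00✓ 000-01✓ 0000-0✓ 0000-1✓ 00000-✓ 00001-✓ 00010-✓ 001-00✓ 1-1001 1110-1
Round 2: 00--00 000-0- 0000--
PIs = {-00101, 0-0001, 00--00, 000-0-, 0000--, 010110, 1-1001, 100110, 101010, 1110-1, 111100}
Coverage chart:
  m0: 00--00,000-0-,0000--
  m1: 0-0001,000-0-,0000--
  m2: 0000-- ←essential
  m3: 0000-- ←essential
  m4: 00--00,000-0-
  m5: -00101,000-0-
  m8: 00--00 ←essential
  m12: 00--00 ←essential
  m22: 010110 ←essential
  m37: -00101 ←essential
  m41: 1-1001 ←essential
  m42: 101010 ←essential
  m57: 1-1001,1110-1
  m60: 111100 ←essential
Essential: -00101, 00--00, 0000--, 010110, 1-1001, 101010, 111100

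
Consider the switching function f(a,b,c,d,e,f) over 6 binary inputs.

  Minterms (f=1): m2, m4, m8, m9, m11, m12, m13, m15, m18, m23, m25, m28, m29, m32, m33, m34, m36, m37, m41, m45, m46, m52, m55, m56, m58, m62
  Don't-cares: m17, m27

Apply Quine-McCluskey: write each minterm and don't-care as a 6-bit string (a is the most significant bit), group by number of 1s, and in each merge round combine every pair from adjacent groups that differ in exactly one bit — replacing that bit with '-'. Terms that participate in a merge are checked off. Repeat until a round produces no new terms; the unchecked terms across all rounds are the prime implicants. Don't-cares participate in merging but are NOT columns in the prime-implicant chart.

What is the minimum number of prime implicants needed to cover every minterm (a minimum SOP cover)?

12

Round 0: 000010✓ 000100✓ 001000✓ 001001✓ 001011✓ 001100✓ 001101✓ 001111✓ 010001✓ 010010✓ 010111✓ 011001✓ 011011✓ 011100✓ 011101✓ 100000✓ 100001✓ 100010✓ 100100✓ 100101✓ 101001✓ 101101✓ 101110✓ 110100✓ 110111✓ 111000✓ 111010✓ 111110✓
Round 1: -00010 -00100 -01001✓ -01101✓ -10111 0-0010 0-1001✓ 0-1011✓ 0-1100✓ 0-1101✓ 00-100 001-00✓ 001-01✓ 001-11✓ 0010-1✓ 00100-✓ 0011-1✓ 00110-✓ 01-001 011-01✓ 0110-1✓ 01110-✓ 1-0100 1-1110 10-001✓ 10-101✓ 100-00✓ 100-01✓ 1000-0 10000-✓ 10010-✓ 101-01✓ 111-10 1110-0
Round 2: -01-01 0-1-01 0-10-1 0-110- 001--1 001-0- 10--01 100-0-
PIs = {-00010, -00100, -01-01, -10111, 0-0010, 0-1-01, 0-10-1, 0-110-, 00-100, 001--1, 001-0-, 01-001, 1-0100, 1-1110, 10--01, 100-0-, 1000-0, 111-10, 1110-0}
Coverage chart:
  m2: -00010,0-0010
  m4: -00100,00-100
  m8: 001-0- ←essential
  m9: -01-01,0-1-01,0-10-1,001--1,001-0-
  m11: 0-10-1,001--1
  m12: 0-110-,00-100,001-0-
  m13: -01-01,0-1-01,0-110-,001--1,001-0-
  m15: 001--1 ←essential
  m18: 0-0010 ←essential
  m23: -10111 ←essential
  m25: 0-1-01,0-10-1,01-001
  m28: 0-110- ←essential
  m29: 0-1-01,0-110-
  m32: 100-0-,1000-0
  m33: 10--01,100-0-
  m34: -00010,1000-0
  m36: -00100,1-0100,100-0-
  m37: 10--01,100-0-
  m41: -01-01,10--01
  m45: -01-01,10--01
  m46: 1-1110 ←essential
  m52: 1-0100 ←essential
  m55: -10111 ←essential
  m56: 1110-0 ←essential
  m58: 111-10,1110-0
  m62: 1-1110,111-10
Essential: -10111, 0-0010, 0-110-, 001--1, 001-0-, 1-0100, 1-1110, 1110-0
Petrick residual → -00100, 0-1-01, 10--01, 1000-0
Min cover (12 terms): b'c'de'f' + bc'def + a'c'd'ef' + a'ce'f + a'cde' + a'b'cf + a'b'ce' + ac'de'f' + acdef' + ab'e'f + ab'c'd'f' + abcd'f'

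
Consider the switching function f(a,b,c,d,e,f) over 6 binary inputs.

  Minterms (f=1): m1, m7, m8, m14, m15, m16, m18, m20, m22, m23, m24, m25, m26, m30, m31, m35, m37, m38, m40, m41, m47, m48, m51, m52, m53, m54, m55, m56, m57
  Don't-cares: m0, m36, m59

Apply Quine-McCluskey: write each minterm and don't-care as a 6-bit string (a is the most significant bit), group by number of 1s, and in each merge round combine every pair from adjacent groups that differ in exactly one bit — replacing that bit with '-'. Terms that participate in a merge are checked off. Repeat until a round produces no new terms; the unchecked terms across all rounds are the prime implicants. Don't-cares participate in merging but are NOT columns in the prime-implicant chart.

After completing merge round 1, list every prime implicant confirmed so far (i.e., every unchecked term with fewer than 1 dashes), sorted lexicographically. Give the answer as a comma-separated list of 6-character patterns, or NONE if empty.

NONE

size-2^0 implicants → 000000(✓)  000001(✓)  000111(✓)  001000(✓)  001110(✓)  001111(✓)  010000(✓)  010010(✓)  010100(✓)  010110(✓)  010111(✓)  011000(✓)  011001(✓)  011010(✓)  011110(✓)  011111(✓)  100011(✓)  100100(✓)  100101(✓)  100110(✓)  101000(✓)  101001(✓)  101111(✓)  110000(✓)  110011(✓)  110100(✓)  110101(✓)  110110(✓)  110111(✓)  111000(✓)  111001(✓)  111011(✓)
size-2^1 implicants → -01000(✓)  -01111  -10000(✓)  -10100(✓)  -10110(✓)  -10111(✓)  -11000(✓)  -11001(✓)  0-0000(✓)  0-0111(✓)  0-1000(✓)  0-1110(✓)  0-1111(✓)  00-000(✓)  00-111(✓)  00000-  00111-(✓)  01-000(✓)  01-010(✓)  01-110(✓)  01-111(✓)  010-00(✓)  010-10(✓)  0100-0(✓)  0101-0(✓)  01011-(✓)  011-10(✓)  0110-0(✓)  01100-(✓)  01111-(✓)  1-0011  1-0100(✓)  1-0101(✓)  1-0110(✓)  1-1000(✓)  1-1001(✓)  1001-0(✓)  10010-(✓)  10100-(✓)  11-000(✓)  11-011  110-00(✓)  110-11  1101-0(✓)  1101-1(✓)  11010-(✓)  11011-(✓)  1110-1  11100-(✓)
size-2^2 implicants → --1000  -1-000  -10-00  -101-0  -1011-  -1100-  0--000  0--111  0-111-  01--10  01-0-0  01-11-  010--0  1-01-0  1-010-  1-100-  1101--
Unchecked terms (primes): --1000, -01111, -1-000, -10-00, -101-0, -1011-, -1100-, 0--000, 0--111, 0-111-, 00000-, 01--10, 01-0-0, 01-11-, 010--0, 1-0011, 1-01-0, 1-010-, 1-100-, 11-011, 110-11, 1101--, 1110-1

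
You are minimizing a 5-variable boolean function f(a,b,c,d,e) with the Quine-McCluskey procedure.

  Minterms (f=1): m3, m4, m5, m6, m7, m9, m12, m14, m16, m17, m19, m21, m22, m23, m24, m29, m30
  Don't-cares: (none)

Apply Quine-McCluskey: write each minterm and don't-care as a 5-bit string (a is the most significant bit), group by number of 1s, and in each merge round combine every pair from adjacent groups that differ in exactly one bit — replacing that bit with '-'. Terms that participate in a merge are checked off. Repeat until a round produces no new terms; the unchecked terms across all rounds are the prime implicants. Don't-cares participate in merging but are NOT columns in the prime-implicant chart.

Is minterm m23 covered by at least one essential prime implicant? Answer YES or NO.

YES

Round 0: 00011✓ 00100✓ 00101✓ 00110✓ 00111✓ 01001 01100✓ 01110✓ 10000✓ 10001✓ 10011✓ 10101✓ 10110✓ 10111✓ 11000✓ 11101✓ 11110✓
Round 1: -0011✓ -0101✓ -0110✓ -0111✓ -1110✓ 0-100✓ 0-110✓ 00-11✓ 001-0✓ 001-1✓ 0010-✓ 0011-✓ 011-0✓ 1-000 1-101 1-110✓ 10-01✓ 10-11✓ 100-1✓ 1000- 101-1✓ 1011-✓
Round 2: --110 -0-11 -01-1 -011- 0-1-0 001-- 10--1
PIs = {--110, -0-11, -01-1, -011-, 0-1-0, 001--, 01001, 1-000, 1-101, 10--1, 1000-}
Coverage chart:
  m3: -0-11 ←essential
  m4: 0-1-0,001--
  m5: -01-1,001--
  m6: --110,-011-,0-1-0,001--
  m7: -0-11,-01-1,-011-,001--
  m9: 01001 ←essential
  m12: 0-1-0 ←essential
  m14: --110,0-1-0
  m16: 1-000,1000-
  m17: 10--1,1000-
  m19: -0-11,10--1
  m21: -01-1,1-101,10--1
  m22: --110,-011-
  m23: -0-11,-01-1,-011-,10--1
  m24: 1-000 ←essential
  m29: 1-101 ←essential
  m30: --110 ←essential
Essential: --110, -0-11, 0-1-0, 01001, 1-000, 1-101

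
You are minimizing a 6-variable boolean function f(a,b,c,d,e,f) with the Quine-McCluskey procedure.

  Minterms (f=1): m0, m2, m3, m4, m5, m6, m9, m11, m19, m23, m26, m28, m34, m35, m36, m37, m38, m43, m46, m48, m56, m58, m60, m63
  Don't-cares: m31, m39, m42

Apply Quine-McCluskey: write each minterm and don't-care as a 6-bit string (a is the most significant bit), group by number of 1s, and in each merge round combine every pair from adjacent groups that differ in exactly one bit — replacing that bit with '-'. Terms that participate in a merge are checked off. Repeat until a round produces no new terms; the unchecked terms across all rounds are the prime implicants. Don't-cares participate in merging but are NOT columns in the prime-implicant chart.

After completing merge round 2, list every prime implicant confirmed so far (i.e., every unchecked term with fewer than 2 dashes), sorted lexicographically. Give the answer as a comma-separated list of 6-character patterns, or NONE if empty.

Round 0: 000000✓ 000010✓ 000011✓ 000100✓ 000101✓ 000110✓ 001001✓ 001011✓ 010011✓ 010111✓ 011010✓ 011100✓ 011111✓ 100010✓ 100011✓ 100100✓ 100101✓ 100110✓ 100111✓ 101010✓ 101011✓ 101110✓ 110000✓ 111000✓ 111010✓ 111100✓ 111111✓
Round 1: -00010✓ -00011✓ -00100✓ -00101✓ -00110✓ -01011✓ -11010 -11100 -11111 0-0011 00-011✓ 000-00✓ 000-10✓ 0000-0✓ 00001-✓ 0001-0✓ 00010-✓ 0010-1 01-111 010-11 1-1010 10-010✓ 10-011✓ 10-110✓ 100-10✓ 100-11✓ 10001-✓ 1001-0✓ 1001-1✓ 10010-✓ 10011-✓ 101-10✓ 10101-✓ 11-000 111-00 1110-0
Round 2: -0-011 -00-10 -0001- -001-0 -0010- 000--0 10--10 10-01- 100-1- 1001--
PIs = {-0-011, -00-10, -0001-, -001-0, -0010-, -11010, -11100, -11111, 0-0011, 000--0, 0010-1, 01-111, 010-11, 1-1010, 10--10, 10-01-, 100-1-, 1001--, 11-000, 111-00, 1110-0}

-11010, -11100, -11111, 0-0011, 0010-1, 01-111, 010-11, 1-1010, 11-000, 111-00, 1110-0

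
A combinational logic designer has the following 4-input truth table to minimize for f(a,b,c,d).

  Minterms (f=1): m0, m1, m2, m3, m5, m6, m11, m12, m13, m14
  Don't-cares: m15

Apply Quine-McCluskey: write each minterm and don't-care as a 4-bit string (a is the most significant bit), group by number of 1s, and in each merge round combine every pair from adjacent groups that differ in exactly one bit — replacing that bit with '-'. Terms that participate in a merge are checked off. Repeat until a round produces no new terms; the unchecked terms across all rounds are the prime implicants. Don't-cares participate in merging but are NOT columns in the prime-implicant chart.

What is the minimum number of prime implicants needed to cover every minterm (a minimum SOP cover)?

Round 0: 0000✓ 0001✓ 0010✓ 0011✓ 0101✓ 0110✓ 1011✓ 1100✓ 1101✓ 1110✓ 1111✓
Round 1: -011 -101 -110 0-01 0-10 00-0✓ 00-1✓ 000-✓ 001-✓ 1-11 11-0✓ 11-1✓ 110-✓ 111-✓
Round 2: 00-- 11--
PIs = {-011, -101, -110, 0-01, 0-10, 00--, 1-11, 11--}
Coverage chart:
  m0: 00-- ←essential
  m1: 0-01,00--
  m2: 0-10,00--
  m3: -011,00--
  m5: -101,0-01
  m6: -110,0-10
  m11: -011,1-11
  m12: 11-- ←essential
  m13: -101,11--
  m14: -110,11--
Essential: 00--, 11--
Petrick residual → -011, -101, -110
Min cover (5 terms): b'cd + bc'd + bcd' + a'b' + ab

5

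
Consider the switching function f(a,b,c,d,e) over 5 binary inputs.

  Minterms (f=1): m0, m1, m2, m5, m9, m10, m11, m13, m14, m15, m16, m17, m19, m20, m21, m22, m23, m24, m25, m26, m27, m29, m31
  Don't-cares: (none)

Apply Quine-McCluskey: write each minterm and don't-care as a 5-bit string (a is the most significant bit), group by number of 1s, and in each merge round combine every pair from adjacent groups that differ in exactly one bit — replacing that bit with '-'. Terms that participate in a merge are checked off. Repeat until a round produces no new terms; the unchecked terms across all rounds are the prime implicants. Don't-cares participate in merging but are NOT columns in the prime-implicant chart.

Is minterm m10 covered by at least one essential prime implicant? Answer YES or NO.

YES

Round 0: 00000✓ 00001✓ 00010✓ 00101✓ 01001✓ 01010✓ 01011✓ 01101✓ 01110✓ 01111✓ 10000✓ 10001✓ 10011✓ 10100✓ 10101✓ 10110✓ 10111✓ 11000✓ 11001✓ 11010✓ 11011✓ 11101✓ 11111✓
Round 1: -0000✓ -0001✓ -0101✓ -1001✓ -1010✓ -1011✓ -1101✓ -1111✓ 0-001✓ 0-010 0-101✓ 00-01✓ 000-0 0000-✓ 01-01✓ 01-10✓ 01-11✓ 010-1✓ 0101-✓ 011-1✓ 0111-✓ 1-000✓ 1-001✓ 1-011✓ 1-101✓ 1-111✓ 10-00✓ 10-01✓ 10-11✓ 100-1✓ 1000-✓ 101-0✓ 101-1✓ 1010-✓ 1011-✓ 11-01✓ 11-11✓ 110-0✓ 110-1✓ 1100-✓ 1101-✓ 111-1✓
Round 2: --001✓ --101✓ -0-01✓ -000- -1-01✓ -1-11✓ -10-1✓ -101- -11-1✓ 0--01✓ 01--1✓ 01-1- 1--01✓ 1--11✓ 1-0-1✓ 1-00- 1-1-1✓ 10--1✓ 10-0- 101-- 11--1✓ 110--
Round 3: ---01 -1--1 1---1
PIs = {---01, -000-, -1--1, -101-, 0-010, 000-0, 01-1-, 1---1, 1-00-, 10-0-, 101--, 110--}
Coverage chart:
  m0: -000-,000-0
  m1: ---01,-000-
  m2: 0-010,000-0
  m5: ---01 ←essential
  m9: ---01,-1--1
  m10: -101-,0-010,01-1-
  m11: -1--1,-101-,01-1-
  m13: ---01,-1--1
  m14: 01-1- ←essential
  m15: -1--1,01-1-
  m16: -000-,1-00-,10-0-
  m17: ---01,-000-,1---1,1-00-,10-0-
  m19: 1---1 ←essential
  m20: 10-0-,101--
  m21: ---01,1---1,10-0-,101--
  m22: 101-- ←essential
  m23: 1---1,101--
  m24: 1-00-,110--
  m25: ---01,-1--1,1---1,1-00-,110--
  m26: -101-,110--
  m27: -1--1,-101-,1---1,110--
  m29: ---01,-1--1,1---1
  m31: -1--1,1---1
Essential: ---01, 01-1-, 1---1, 101--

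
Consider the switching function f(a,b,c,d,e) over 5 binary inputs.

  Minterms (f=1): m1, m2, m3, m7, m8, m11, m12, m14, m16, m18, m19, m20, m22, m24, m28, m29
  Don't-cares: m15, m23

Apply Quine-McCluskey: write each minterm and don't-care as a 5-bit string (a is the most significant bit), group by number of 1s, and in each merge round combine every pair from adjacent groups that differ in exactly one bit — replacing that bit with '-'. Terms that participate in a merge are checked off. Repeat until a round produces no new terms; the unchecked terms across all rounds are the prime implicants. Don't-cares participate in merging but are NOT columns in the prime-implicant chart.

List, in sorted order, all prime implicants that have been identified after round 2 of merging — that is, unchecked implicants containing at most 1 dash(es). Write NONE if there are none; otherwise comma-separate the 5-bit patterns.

[col 0] 00001*, 00010*, 00011*, 00111*, 01000*, 01011*, 01100*, 01110*, 01111*, 10000*, 10010*, 10011*, 10100*, 10110*, 10111*, 11000*, 11100*, 11101*
[col 1] -0010*, -0011*, -0111*, -1000*, -1100*, 0-011*, 0-111*, 00-11*, 000-1, 0001-*, 01-00*, 01-11*, 011-0, 0111-, 1-000*, 1-100*, 10-00*, 10-10*, 10-11*, 100-0*, 1001-*, 101-0*, 1011-*, 11-00*, 1110-
[col 2] -0-11, -001-, -1-00, 0--11, 1--00, 10--0, 10-1-
Prime implicants: -0-11, -001-, -1-00, 0--11, 000-1, 011-0, 0111-, 1--00, 10--0, 10-1-, 1110-

000-1, 011-0, 0111-, 1110-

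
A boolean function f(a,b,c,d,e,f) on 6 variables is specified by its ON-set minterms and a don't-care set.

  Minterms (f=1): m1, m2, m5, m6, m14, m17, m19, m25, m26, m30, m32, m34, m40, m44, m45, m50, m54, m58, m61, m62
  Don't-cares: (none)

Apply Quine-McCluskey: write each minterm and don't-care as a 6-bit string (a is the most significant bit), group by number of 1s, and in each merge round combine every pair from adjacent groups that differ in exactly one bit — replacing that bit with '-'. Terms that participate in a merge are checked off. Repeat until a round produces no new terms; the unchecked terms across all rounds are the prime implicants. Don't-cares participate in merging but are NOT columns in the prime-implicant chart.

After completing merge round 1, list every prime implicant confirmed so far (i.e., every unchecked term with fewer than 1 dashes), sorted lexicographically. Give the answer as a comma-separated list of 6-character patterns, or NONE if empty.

[col 0] 000001*, 000010*, 000101*, 000110*, 001110*, 010001*, 010011*, 011001*, 011010*, 011110*, 100000*, 100010*, 101000*, 101100*, 101101*, 110010*, 110110*, 111010*, 111101*, 111110*
[col 1] -00010, -11010*, -11110*, 0-0001, 0-1110, 00-110, 000-01, 000-10, 01-001, 0100-1, 011-10*, 1-0010, 1-1101, 10-000, 1000-0, 101-00, 10110-, 11-010*, 11-110*, 110-10*, 111-10*
[col 2] -11-10, 11--10
Prime implicants: -00010, -11-10, 0-0001, 0-1110, 00-110, 000-01, 000-10, 01-001, 0100-1, 1-0010, 1-1101, 10-000, 1000-0, 101-00, 10110-, 11--10

NONE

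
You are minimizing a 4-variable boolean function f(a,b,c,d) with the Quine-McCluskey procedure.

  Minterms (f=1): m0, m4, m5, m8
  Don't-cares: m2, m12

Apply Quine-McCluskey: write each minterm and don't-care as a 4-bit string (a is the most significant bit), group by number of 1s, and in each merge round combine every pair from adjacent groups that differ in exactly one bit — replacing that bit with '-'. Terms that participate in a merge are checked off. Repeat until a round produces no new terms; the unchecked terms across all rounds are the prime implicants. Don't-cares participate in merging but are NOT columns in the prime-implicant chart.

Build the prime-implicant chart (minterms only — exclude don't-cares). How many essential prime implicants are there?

[col 0] 0000*, 0010*, 0100*, 0101*, 1000*, 1100*
[col 1] -000*, -100*, 0-00*, 00-0, 010-, 1-00*
[col 2] --00
Prime implicants: --00, 00-0, 010-
PI chart (minterm → PIs covering it):
  0 | --00,00-0
  4 | --00,010-
  5 | 010-  (sole → essential)
  8 | --00  (sole → essential)
Essential prime implicants: --00, 010-

2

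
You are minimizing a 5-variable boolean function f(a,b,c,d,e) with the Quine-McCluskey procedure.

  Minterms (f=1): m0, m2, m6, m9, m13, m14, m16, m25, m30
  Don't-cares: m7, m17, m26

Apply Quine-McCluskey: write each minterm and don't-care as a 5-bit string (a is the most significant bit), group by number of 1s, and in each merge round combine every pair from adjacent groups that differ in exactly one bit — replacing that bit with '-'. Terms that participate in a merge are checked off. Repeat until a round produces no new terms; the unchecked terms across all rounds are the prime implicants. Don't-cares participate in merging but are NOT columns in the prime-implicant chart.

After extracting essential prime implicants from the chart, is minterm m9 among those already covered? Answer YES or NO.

[col 0] 00000*, 00010*, 00110*, 00111*, 01001*, 01101*, 01110*, 10000*, 10001*, 11001*, 11010*, 11110*
[col 1] -0000, -1001, -1110, 0-110, 00-10, 000-0, 0011-, 01-01, 1-001, 1000-, 11-10
Prime implicants: -0000, -1001, -1110, 0-110, 00-10, 000-0, 0011-, 01-01, 1-001, 1000-, 11-10
PI chart (minterm → PIs covering it):
  0 | -0000,000-0
  2 | 00-10,000-0
  6 | 0-110,00-10,0011-
  9 | -1001,01-01
  13 | 01-01  (sole → essential)
  14 | -1110,0-110
  16 | -0000,1000-
  25 | -1001,1-001
  30 | -1110,11-10
Essential prime implicants: 01-01

YES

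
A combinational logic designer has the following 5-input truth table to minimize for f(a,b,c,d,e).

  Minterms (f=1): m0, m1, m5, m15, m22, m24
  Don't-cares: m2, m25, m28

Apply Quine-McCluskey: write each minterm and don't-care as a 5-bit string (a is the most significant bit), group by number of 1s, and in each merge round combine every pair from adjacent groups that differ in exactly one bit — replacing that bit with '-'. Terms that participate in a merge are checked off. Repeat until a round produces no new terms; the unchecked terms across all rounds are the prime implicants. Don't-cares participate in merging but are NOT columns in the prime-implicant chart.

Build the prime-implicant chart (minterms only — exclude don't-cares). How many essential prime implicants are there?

3

Round 0: 00000✓ 00001✓ 00010✓ 00101✓ 01111 10110 11000✓ 11001✓ 11100✓
Round 1: 00-01 000-0 0000- 11-00 1100-
PIs = {00-01, 000-0, 0000-, 01111, 10110, 11-00, 1100-}
Coverage chart:
  m0: 000-0,0000-
  m1: 00-01,0000-
  m5: 00-01 ←essential
  m15: 01111 ←essential
  m22: 10110 ←essential
  m24: 11-00,1100-
Essential: 00-01, 01111, 10110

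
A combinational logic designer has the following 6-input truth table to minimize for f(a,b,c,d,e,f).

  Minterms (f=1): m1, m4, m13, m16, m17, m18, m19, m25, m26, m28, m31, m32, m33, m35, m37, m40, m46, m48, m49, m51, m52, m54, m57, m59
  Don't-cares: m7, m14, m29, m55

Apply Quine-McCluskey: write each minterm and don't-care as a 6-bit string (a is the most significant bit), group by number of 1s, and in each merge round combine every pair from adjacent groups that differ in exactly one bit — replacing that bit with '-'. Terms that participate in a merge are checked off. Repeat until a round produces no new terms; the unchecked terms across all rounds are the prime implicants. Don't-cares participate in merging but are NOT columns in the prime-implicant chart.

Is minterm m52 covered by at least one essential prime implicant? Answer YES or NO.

[col 0] 000001*, 000100, 000111, 001101*, 001110*, 010000*, 010001*, 010010*, 010011*, 011001*, 011010*, 011100*, 011101*, 011111*, 100000*, 100001*, 100011*, 100101*, 101000*, 101110*, 110000*, 110001*, 110011*, 110100*, 110110*, 110111*, 111001*, 111011*
[col 1] -00001*, -01110, -10000*, -10001*, -10011*, -11001*, 0-0001*, 0-1101, 01-001*, 01-010, 0100-0*, 0100-1*, 01000-*, 01001-*, 011-01, 0111-1, 01110-, 1-0000*, 1-0001*, 1-0011*, 10-000, 100-01, 1000-1*, 10000-*, 11-001*, 11-011*, 110-00, 110-11, 1100-1*, 11000-*, 1101-0, 11011-, 1110-1*
[col 2] --0001, -1-001, -100-1, -1000-, 0100--, 1-00-1, 1-000-, 11-0-1
Prime implicants: --0001, -01110, -1-001, -100-1, -1000-, 0-1101, 000100, 000111, 01-010, 0100--, 011-01, 0111-1, 01110-, 1-00-1, 1-000-, 10-000, 100-01, 11-0-1, 110-00, 110-11, 1101-0, 11011-
PI chart (minterm → PIs covering it):
  1 | --0001  (sole → essential)
  4 | 000100  (sole → essential)
  13 | 0-1101  (sole → essential)
  16 | -1000-,0100--
  17 | --0001,-1-001,-100-1,-1000-,0100--
  18 | 01-010,0100--
  19 | -100-1,0100--
  25 | -1-001,011-01
  26 | 01-010  (sole → essential)
  28 | 01110-  (sole → essential)
  31 | 0111-1  (sole → essential)
  32 | 1-000-,10-000
  33 | --0001,1-00-1,1-000-,100-01
  35 | 1-00-1  (sole → essential)
  37 | 100-01  (sole → essential)
  40 | 10-000  (sole → essential)
  46 | -01110  (sole → essential)
  48 | -1000-,1-000-,110-00
  49 | --0001,-1-001,-100-1,-1000-,1-00-1,1-000-,11-0-1
  51 | -100-1,1-00-1,11-0-1,110-11
  52 | 110-00,1101-0
  54 | 1101-0,11011-
  57 | -1-001,11-0-1
  59 | 11-0-1  (sole → essential)
Essential prime implicants: --0001, -01110, 0-1101, 000100, 01-010, 0111-1, 01110-, 1-00-1, 10-000, 100-01, 11-0-1

NO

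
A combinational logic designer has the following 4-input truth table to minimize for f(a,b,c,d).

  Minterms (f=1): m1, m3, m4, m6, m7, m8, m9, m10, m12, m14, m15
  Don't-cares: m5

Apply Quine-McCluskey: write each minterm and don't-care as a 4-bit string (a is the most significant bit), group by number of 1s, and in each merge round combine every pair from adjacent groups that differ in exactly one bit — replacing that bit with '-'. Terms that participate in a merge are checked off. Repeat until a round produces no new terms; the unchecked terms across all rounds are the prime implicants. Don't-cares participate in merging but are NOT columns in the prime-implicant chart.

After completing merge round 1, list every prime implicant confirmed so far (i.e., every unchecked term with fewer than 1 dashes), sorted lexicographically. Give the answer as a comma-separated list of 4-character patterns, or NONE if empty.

size-2^0 implicants → 0001(✓)  0011(✓)  0100(✓)  0101(✓)  0110(✓)  0111(✓)  1000(✓)  1001(✓)  1010(✓)  1100(✓)  1110(✓)  1111(✓)
size-2^1 implicants → -001  -100(✓)  -110(✓)  -111(✓)  0-01(✓)  0-11(✓)  00-1(✓)  01-0(✓)  01-1(✓)  010-(✓)  011-(✓)  1-00(✓)  1-10(✓)  10-0(✓)  100-  11-0(✓)  111-(✓)
size-2^2 implicants → -1-0  -11-  0--1  01--  1--0
Unchecked terms (primes): -001, -1-0, -11-, 0--1, 01--, 1--0, 100-

NONE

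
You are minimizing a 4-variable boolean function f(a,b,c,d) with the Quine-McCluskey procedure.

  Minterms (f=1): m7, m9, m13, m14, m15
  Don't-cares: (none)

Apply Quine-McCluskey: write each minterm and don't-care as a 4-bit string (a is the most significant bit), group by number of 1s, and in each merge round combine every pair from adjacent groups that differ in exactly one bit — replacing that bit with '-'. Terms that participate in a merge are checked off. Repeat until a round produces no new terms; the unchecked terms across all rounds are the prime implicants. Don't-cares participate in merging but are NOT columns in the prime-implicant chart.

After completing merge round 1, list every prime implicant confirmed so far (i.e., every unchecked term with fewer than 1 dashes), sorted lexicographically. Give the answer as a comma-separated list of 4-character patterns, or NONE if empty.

[col 0] 0111*, 1001*, 1101*, 1110*, 1111*
[col 1] -111, 1-01, 11-1, 111-
Prime implicants: -111, 1-01, 11-1, 111-

NONE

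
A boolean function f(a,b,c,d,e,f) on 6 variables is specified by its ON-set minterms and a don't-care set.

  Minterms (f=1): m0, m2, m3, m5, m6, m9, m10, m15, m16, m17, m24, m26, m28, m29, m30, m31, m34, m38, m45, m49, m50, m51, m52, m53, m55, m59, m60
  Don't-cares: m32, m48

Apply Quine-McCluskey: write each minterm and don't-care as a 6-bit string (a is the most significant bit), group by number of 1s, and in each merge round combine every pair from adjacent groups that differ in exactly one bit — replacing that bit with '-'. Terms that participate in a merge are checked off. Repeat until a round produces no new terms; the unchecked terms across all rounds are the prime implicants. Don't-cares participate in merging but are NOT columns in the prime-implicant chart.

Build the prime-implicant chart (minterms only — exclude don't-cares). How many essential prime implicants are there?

10

[col 0] 000000*, 000010*, 000011*, 000101, 000110*, 001001, 001010*, 001111*, 010000*, 010001*, 011000*, 011010*, 011100*, 011101*, 011110*, 011111*, 100000*, 100010*, 100110*, 101101, 110000*, 110001*, 110010*, 110011*, 110100*, 110101*, 110111*, 111011*, 111100*
[col 1] -00000*, -00010*, -00110*, -10000*, -10001*, -11100, 0-0000*, 0-1010, 0-1111, 00-010, 000-10*, 0000-0*, 00001-, 01-000, 01000-*, 011-00*, 011-10*, 0110-0*, 0111-0*, 0111-1*, 01110-*, 01111-*, 1-0000*, 1-0010*, 100-10*, 1000-0*, 11-011, 11-100, 110-00*, 110-01*, 110-11*, 1100-0*, 1100-1*, 11000-*, 11001-*, 1101-1*, 11010-*
[col 2] --0000, -00-10, -000-0, -1000-, 011--0, 0111--, 1-00-0, 110--1, 110-0-, 1100--
Prime implicants: --0000, -00-10, -000-0, -1000-, -11100, 0-1010, 0-1111, 00-010, 00001-, 000101, 001001, 01-000, 011--0, 0111--, 1-00-0, 101101, 11-011, 11-100, 110--1, 110-0-, 1100--
PI chart (minterm → PIs covering it):
  0 | --0000,-000-0
  2 | -00-10,-000-0,00-010,00001-
  3 | 00001-  (sole → essential)
  5 | 000101  (sole → essential)
  6 | -00-10  (sole → essential)
  9 | 001001  (sole → essential)
  10 | 0-1010,00-010
  15 | 0-1111  (sole → essential)
  16 | --0000,-1000-,01-000
  17 | -1000-  (sole → essential)
  24 | 01-000,011--0
  26 | 0-1010,011--0
  28 | -11100,011--0,0111--
  29 | 0111--  (sole → essential)
  30 | 011--0,0111--
  31 | 0-1111,0111--
  34 | -00-10,-000-0,1-00-0
  38 | -00-10  (sole → essential)
  45 | 101101  (sole → essential)
  49 | -1000-,110--1,110-0-,1100--
  50 | 1-00-0,1100--
  51 | 11-011,110--1,1100--
  52 | 11-100,110-0-
  53 | 110--1,110-0-
  55 | 110--1  (sole → essential)
  59 | 11-011  (sole → essential)
  60 | -11100,11-100
Essential prime implicants: -00-10, -1000-, 0-1111, 00001-, 000101, 001001, 0111--, 101101, 11-011, 110--1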